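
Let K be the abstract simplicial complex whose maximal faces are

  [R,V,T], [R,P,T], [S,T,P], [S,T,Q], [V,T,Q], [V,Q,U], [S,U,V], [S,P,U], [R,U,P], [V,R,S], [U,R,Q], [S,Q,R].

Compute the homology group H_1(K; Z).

H_1 ≅ Z/2.

Fix the vertex order P < Q < R < S < T < U < V and write every simplex with vertices in increasing order. Then dim K = 2 and the simplices of K are:

  0-simplices (7): P, Q, R, S, T, U, V
  1-simplices (18): PR, PS, PT, PU, QR, QS, QT, QU, QV, RS, RT, RU, RV, ST, SU, SV, TV, UV
  2-simplices (12): PRT, PRU, PST, PSU, QRS, QRU, QST, QTV, QUV, RSV, RTV, SUV

Hence C_0 ≅ Z^7, C_1 ≅ Z^18, C_2 ≅ Z^12.

∂_1: C_1 → C_0 maps an edge to its endpoints' difference, ∂[p,q] = q − p.
This gives a 7×18 integer matrix of rank 6; reducing to Smith normal form yields diagonal entries (1,1,1,1,1,1).

∂_2: C_2 → C_1 maps a triangle to the signed sum of its edges. For instance
  ∂PRT = RT − PT + PR,
  ∂QRS = RS − QS + QR.
This gives a 18×12 integer matrix of rank 12; reducing to Smith normal form yields diagonal entries (1,1,1,1,1,1,1,1,1,1,1,2).

From H_k ≅ ker(∂_k) / im(∂_{k+1}) we obtain:

  H_1: rank ker ∂_1 − rank ∂_2 = (18 − 6) − 12 = 0, and ∂_2 has invariant factor 2 > 1, so H_1 = Z/2.

(K is a triangulation of the real projective plane RP^2.)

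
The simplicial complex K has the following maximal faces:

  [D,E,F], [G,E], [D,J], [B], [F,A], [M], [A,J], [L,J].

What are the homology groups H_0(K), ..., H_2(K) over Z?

H_0 = Z^3,  H_1 = Z,  H_2 = 0.

K has 9 vertices, 8 edges, 1 triangle.
rank ∂_0 = 0, rank ∂_1 = 6 ⇒ b_0 = 9 − 0 − 6 = 3; all invariant factors of ∂_1 are 1 so no torsion. So H_0 ≅ Z^3.
rank ∂_1 = 6, rank ∂_2 = 1 ⇒ b_1 = 8 − 6 − 1 = 1; all invariant factors of ∂_2 are 1 so no torsion. So H_1 ≅ Z.
rank ∂_2 = 1, rank ∂_3 = 0 ⇒ b_2 = 1 − 1 − 0 = 0. So H_2 ≅ 0.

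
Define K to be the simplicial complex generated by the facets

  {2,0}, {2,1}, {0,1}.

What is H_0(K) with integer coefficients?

We work with the vertex ordering 0 < 1 < 2. The simplices of K, each written with vertices in increasing order, are:

  0-simplices (3): [0], [1], [2]
  1-simplices (3): [0,1], [0,2], [1,2]

giving chain groups C_0 ≅ Z^3, C_1 ≅ Z^3.

The boundary map ∂_1: C_1 → C_0 sends each edge [p,q] (with p < q) to q − p. For instance
  ∂[1,2] = [2] − [1].
The resulting 3×3 matrix has rank 2, and its Smith normal form has invariant factors (1,1).

Reading off H_k = ker ∂_k / im ∂_{k+1}:

  H_0: rank C_0 − rank ∂_1 = 3 − 2 = 1, and the invariant factors of ∂_1 are all 1, so H_0 = Z.

H_0 ≅ Z.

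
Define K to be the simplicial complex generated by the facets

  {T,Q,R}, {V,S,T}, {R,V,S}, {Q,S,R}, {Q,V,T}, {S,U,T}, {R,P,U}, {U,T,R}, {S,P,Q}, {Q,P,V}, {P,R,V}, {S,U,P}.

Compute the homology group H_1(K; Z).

We work with the vertex ordering P < Q < R < S < T < U < V. The simplices of K, each written with vertices in increasing order, are:

  0-simplices (7): P, Q, R, S, T, U, V
  1-simplices (18): PQ, PR, PS, PU, PV, QR, QS, QT, QV, RS, RT, RU, RV, ST, SU, SV, TU, TV
  2-simplices (12): PQS, PQV, PRU, PRV, PSU, QRS, QRT, QTV, RSV, RTU, STU, STV

giving chain groups C_0 ≅ Z^7, C_1 ≅ Z^18, C_2 ≅ Z^12.

The boundary map ∂_1: C_1 → C_0 sends each edge [p,q] (with p < q) to q − p.
The resulting 7×18 matrix has rank 6, and its Smith normal form has invariant factors (1,1,1,1,1,1).

The boundary map ∂_2: C_2 → C_1 sends each 2-simplex [p,q,r] to [q,r] − [p,r] + [p,q]. For instance
  ∂STU = TU − SU + ST,
  ∂QTV = TV − QV + QT.
The resulting 18×12 matrix has rank 12, and its Smith normal form has invariant factors (1,1,1,1,1,1,1,1,1,1,1,2).

From H_k ≅ ker(∂_k) / im(∂_{k+1}) we obtain:

  H_1: rank ker ∂_1 − rank ∂_2 = (18 − 6) − 12 = 0, and ∂_2 has invariant factor 2 > 1, so H_1 ≅ Z/2.

H_1 ≅ Z/2.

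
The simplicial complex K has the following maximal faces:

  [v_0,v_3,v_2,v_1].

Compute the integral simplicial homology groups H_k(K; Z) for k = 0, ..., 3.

Take the total order v_0 < v_1 < v_2 < v_3 on the vertex set. Then K (dimension 3) consists of the simplices:

  0-simplices (4): [v_0], [v_1], [v_2], [v_3]
  1-simplices (6): [v_0,v_1], [v_0,v_2], [v_0,v_3], [v_1,v_2], [v_1,v_3], [v_2,v_3]
  2-simplices (4): [v_0,v_1,v_2], [v_0,v_1,v_3], [v_0,v_2,v_3], [v_1,v_2,v_3]
  3-simplices (1): [v_0,v_1,v_2,v_3]

Hence C_0 ≅ Z^4, C_1 ≅ Z^6, C_2 ≅ Z^4, C_3 ≅ Z^1.

The boundary map ∂_1: C_1 → C_0 sends each edge [p,q] (with p < q) to q − p.
As a 4×6 matrix over Z this has rank 3, with invariant factors (1,1,1).

The boundary map ∂_2: C_2 → C_1 maps a triangle to the signed sum of its edges. For instance
  ∂[v_1,v_2,v_3] = [v_2,v_3] − [v_1,v_3] + [v_1,v_2],
  ∂[v_0,v_1,v_3] = [v_1,v_3] − [v_0,v_3] + [v_0,v_1].
This gives a 6×4 integer matrix of rank 3; reducing to Smith normal form yields diagonal entries (1,1,1).

The boundary map ∂_3: C_3 → C_2 sends each 3-simplex σ to the alternating sum Σ_i (−1)^i (σ with its i-th vertex removed). For instance
  ∂[v_0,v_1,v_2,v_3] = [v_1,v_2,v_3] − [v_0,v_2,v_3] + [v_0,v_1,v_3] − [v_0,v_1,v_2].
The 4×1 boundary matrix has rank 1 and Smith normal form diag(1).

Reading off H_k = ker ∂_k / im ∂_{k+1}:

  H_0: rank C_0 − rank ∂_1 = 4 − 3 = 1, and the invariant factors of ∂_1 are all 1, so H_0 = Z.
  H_1: rank ker ∂_1 − rank ∂_2 = (6 − 3) − 3 = 0, and the invariant factors of ∂_2 are all 1, so H_1 = 0.
  H_2: rank ker ∂_2 − rank ∂_3 = (4 − 3) − 1 = 0, and the invariant factors of ∂_3 are all 1, so H_2 = 0.
  H_3: rank ker ∂_3 − rank ∂_4 = (1 − 1) − 0 = 0, and there is no ∂_4, so H_3 = 0.

As a check, the Euler characteristic is 4 − 6 + 4 − 1 = 1, which agrees with 1 − 0 + 0 − 0 = 1.

H_0 = Z,  H_1 = 0,  H_2 = 0,  H_3 = 0.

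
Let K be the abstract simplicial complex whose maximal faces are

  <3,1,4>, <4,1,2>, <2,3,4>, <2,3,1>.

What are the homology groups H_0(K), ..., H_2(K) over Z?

H_0 ≅ Z,  H_1 = 0,  H_2 ≅ Z.

Fix the vertex order 1 < 2 < 3 < 4 and write every simplex with vertices in increasing order. Then dim K = 2 and the simplices of K are:

  0-simplices (4): [1], [2], [3], [4]
  1-simplices (6): [1,2], [1,3], [1,4], [2,3], [2,4], [3,4]
  2-simplices (4): [1,2,3], [1,2,4], [1,3,4], [2,3,4]

giving chain groups C_0 ≅ Z^4, C_1 ≅ Z^6, C_2 ≅ Z^4.

∂_1: C_1 → C_0 sends each edge [p,q] (with p < q) to q − p. For instance
  ∂[3,4] = [4] − [3].
The 4×6 boundary matrix has rank 3 and Smith normal form diag(1,1,1).

Boundary ∂_2: C_2 → C_1 acts by ∂[p,q,r] = [q,r] − [p,r] + [p,q]. For instance
  ∂[1,2,4] = [2,4] − [1,4] + [1,2],
  ∂[2,3,4] = [3,4] − [2,4] + [2,3].
As a 6×4 matrix over Z this has rank 3, with invariant factors (1,1,1).

From H_k ≅ ker(∂_k) / im(∂_{k+1}) we obtain:

  H_0: rank C_0 − rank ∂_1 = 4 − 3 = 1, and the invariant factors of ∂_1 are all 1, so H_0 = Z.
  H_1: rank ker ∂_1 − rank ∂_2 = (6 − 3) − 3 = 0, and the invariant factors of ∂_2 are all 1, so H_1 = 0.
  H_2: rank ker ∂_2 − rank ∂_3 = (4 − 3) − 0 = 1, and there is no ∂_3, so H_2 = Z.

As a check, the Euler characteristic is 4 − 6 + 4 = 2, which agrees with 1 − 0 + 1 = 2.
(K is a triangulation of the 2-sphere S^2.)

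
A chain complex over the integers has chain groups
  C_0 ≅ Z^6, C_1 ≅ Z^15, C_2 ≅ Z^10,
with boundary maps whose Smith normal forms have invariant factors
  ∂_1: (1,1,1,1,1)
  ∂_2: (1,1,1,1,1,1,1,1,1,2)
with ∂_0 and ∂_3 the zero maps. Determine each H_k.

H_0: b_0 = 6 − 0 − 5 = 1; torsion from ∂_1 factors > 1: none. So H_0 = Z.
H_1: b_1 = 15 − 5 − 10 = 0; torsion from ∂_2 factors > 1: [2]. So H_1 = Z_2.
H_2: b_2 = 10 − 10 − 0 = 0; torsion from ∂_3 factors > 1: none. So H_2 = 0.

H_0 = Z,  H_1 = Z_2,  H_2 = 0.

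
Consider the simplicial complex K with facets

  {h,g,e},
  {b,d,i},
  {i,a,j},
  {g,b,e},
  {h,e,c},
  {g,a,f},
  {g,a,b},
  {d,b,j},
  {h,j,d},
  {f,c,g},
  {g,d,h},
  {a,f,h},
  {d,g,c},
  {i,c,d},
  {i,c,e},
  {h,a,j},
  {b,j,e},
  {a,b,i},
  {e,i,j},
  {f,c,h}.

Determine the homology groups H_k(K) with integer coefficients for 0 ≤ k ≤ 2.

Fix the vertex order a < b < c < d < e < f < g < h < i < j and write every simplex with vertices in increasing order. Then dim K = 2 and the simplices of K are:

  0-simplices (10): a, b, c, d, e, f, g, h, i, j
  1-simplices (30): ab, af, ag, ah, ai, aj, bd, be, bg, bi, bj, cd, ce, cf, cg, ch, ci, dg, dh, di, dj, eg, eh, ei, ej, fg, fh, gh, hj, ij
  2-simplices (20): abg, abi, afg, afh, ahj, aij, bdi, bdj, beg, bej, cdg, cdi, ceh, cei, cfg, cfh, dgh, dhj, egh, eij

so the chain groups are C_0 ≅ Z^10, C_1 ≅ Z^30, C_2 ≅ Z^20.

The boundary map ∂_1: C_1 → C_0 maps an edge to its endpoints' difference, ∂[p,q] = q − p. For instance
  ∂cd = d − c.
As a 10×30 matrix over Z this has rank 9, with invariant factors (1,1,1,1,1,1,1,1,1).

Boundary ∂_2: C_2 → C_1 sends each 2-simplex [p,q,r] to [q,r] − [p,r] + [p,q]. For instance
  ∂eij = ij − ej + ei,
  ∂cdi = di − ci + cd.
This gives a 30×20 integer matrix of rank 20; reducing to Smith normal form yields diagonal entries (1,1,1,1,1,1,1,1,1,1,1,1,1,1,1,1,1,1,1,2).

Now H_k = ker ∂_k / im ∂_{k+1}, so:

  H_0: rank C_0 − rank ∂_1 = 10 − 9 = 1, and the invariant factors of ∂_1 are all 1, so H_0 = Z.
  H_1: rank ker ∂_1 − rank ∂_2 = (30 − 9) − 20 = 1, and ∂_2 has invariant factor 2 > 1, so H_1 = Z ⊕ Z/2.
  H_2: rank ker ∂_2 − rank ∂_3 = (20 − 20) − 0 = 0, and there is no ∂_3, so H_2 = 0.

H_0 = Z,  H_1 = Z ⊕ Z/2,  H_2 = 0.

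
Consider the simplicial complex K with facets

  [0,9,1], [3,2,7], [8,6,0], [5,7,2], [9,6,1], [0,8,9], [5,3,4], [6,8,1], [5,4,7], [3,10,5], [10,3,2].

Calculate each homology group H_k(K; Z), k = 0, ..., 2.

H_0 ≅ Z^2,  H_1 ≅ Z^2,  H_2 = 0.

We work with the vertex ordering 0 < 1 < 2 < 3 < 4 < 5 < 6 < 7 < 8 < 9 < 10. The simplices of K, each written with vertices in increasing order, are:

  0-simplices (11): [0], [1], [2], [3], [4], [5], [6], [7], [8], [9], [10]
  1-simplices (22): [0,1], [0,6], [0,8], [0,9], [1,6], [1,8], [1,9], [2,3], [2,5], [2,7], [2,10], [3,4], [3,5], [3,7], [3,10], [4,5], [4,7], [5,7], [5,10], [6,8], [6,9], [8,9]
  2-simplices (11): [0,1,9], [0,6,8], [0,8,9], [1,6,8], [1,6,9], [2,3,7], [2,3,10], [2,5,7], [3,4,5], [3,5,10], [4,5,7]

giving chain groups C_0 ≅ Z^11, C_1 ≅ Z^22, C_2 ≅ Z^11.

∂_1: C_1 → C_0 maps an edge to its endpoints' difference, ∂[p,q] = q − p.
As a 11×22 matrix over Z this has rank 9, with invariant factors (1,1,1,1,1,1,1,1,1).

The boundary map ∂_2: C_2 → C_1 acts by ∂[p,q,r] = [q,r] − [p,r] + [p,q]. For instance
  ∂[2,5,7] = [5,7] − [2,7] + [2,5],
  ∂[0,1,9] = [1,9] − [0,9] + [0,1].
This gives a 22×11 integer matrix of rank 11; reducing to Smith normal form yields diagonal entries (1,1,1,1,1,1,1,1,1,1,1).

Reading off H_k = ker ∂_k / im ∂_{k+1}:

  H_0: rank C_0 − rank ∂_1 = 11 − 9 = 2, and the invariant factors of ∂_1 are all 1, so H_0 = Z^2.
  H_1: rank ker ∂_1 − rank ∂_2 = (22 − 9) − 11 = 2, and the invariant factors of ∂_2 are all 1, so H_1 = Z^2.
  H_2: rank ker ∂_2 − rank ∂_3 = (11 − 11) − 0 = 0, and there is no ∂_3, so H_2 = 0.

As a check, the Euler characteristic is 11 − 22 + 11 = 0, which agrees with 2 − 2 + 0 = 0.
(K is a triangulation of the disjoint union of the Möbius band and the cylinder S^1 x I.)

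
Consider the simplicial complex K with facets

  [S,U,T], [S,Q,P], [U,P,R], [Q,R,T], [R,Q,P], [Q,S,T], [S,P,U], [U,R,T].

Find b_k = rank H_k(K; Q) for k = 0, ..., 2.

b_0 = 1, b_1 = 0, b_2 = 1.

K has 6 vertices, 12 edges, 8 triangles.
rank ∂_0 = 0, rank ∂_1 = 5 ⇒ b_0 = 6 − 0 − 5 = 1; all invariant factors of ∂_1 are 1 so no torsion. So H_0 = Z.
rank ∂_1 = 5, rank ∂_2 = 7 ⇒ b_1 = 12 − 5 − 7 = 0; all invariant factors of ∂_2 are 1 so no torsion. So H_1 = 0.
rank ∂_2 = 7, rank ∂_3 = 0 ⇒ b_2 = 8 − 7 − 0 = 1. So H_2 = Z.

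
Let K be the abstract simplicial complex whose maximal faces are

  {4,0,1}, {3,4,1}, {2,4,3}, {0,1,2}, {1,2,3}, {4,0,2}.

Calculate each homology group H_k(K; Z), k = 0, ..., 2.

H_0 = Z,  H_1 = 0,  H_2 = Z.

Take the total order 0 < 1 < 2 < 3 < 4 on the vertex set. Then K (dimension 2) consists of the simplices:

  0-simplices (5): [0], [1], [2], [3], [4]
  1-simplices (9): [0,1], [0,2], [0,4], [1,2], [1,3], [1,4], [2,3], [2,4], [3,4]
  2-simplices (6): [0,1,2], [0,1,4], [0,2,4], [1,2,3], [1,3,4], [2,3,4]

Hence C_0 ≅ Z^5, C_1 ≅ Z^9, C_2 ≅ Z^6.

Boundary ∂_1: C_1 → C_0 maps an edge to its endpoints' difference, ∂[p,q] = q − p.
The 5×9 boundary matrix has rank 4 and Smith normal form diag(1,1,1,1).

∂_2: C_2 → C_1 sends each 2-simplex [p,q,r] to [q,r] − [p,r] + [p,q]. For instance
  ∂[1,3,4] = [3,4] − [1,4] + [1,3],
  ∂[0,1,2] = [1,2] − [0,2] + [0,1].
The resulting 9×6 matrix has rank 5, and its Smith normal form has invariant factors (1,1,1,1,1).

From H_k ≅ ker(∂_k) / im(∂_{k+1}) we obtain:

  H_0: rank C_0 − rank ∂_1 = 5 − 4 = 1, and the invariant factors of ∂_1 are all 1, so H_0 = Z.
  H_1: rank ker ∂_1 − rank ∂_2 = (9 − 4) − 5 = 0, and the invariant factors of ∂_2 are all 1, so H_1 = 0.
  H_2: rank ker ∂_2 − rank ∂_3 = (6 − 5) − 0 = 1, and there is no ∂_3, so H_2 = Z.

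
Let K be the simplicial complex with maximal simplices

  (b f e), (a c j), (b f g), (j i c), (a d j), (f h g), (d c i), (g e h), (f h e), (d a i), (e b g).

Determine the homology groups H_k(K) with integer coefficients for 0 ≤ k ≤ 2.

H_0 = Z^2,  H_1 = Z,  H_2 = Z.

Fix the vertex order a < b < c < d < e < f < g < h < i < j and write every simplex with vertices in increasing order. Then dim K = 2 and the simplices of K are:

  0-simplices (10): a, b, c, d, e, f, g, h, i, j
  1-simplices (19): ac, ad, ai, aj, be, bf, bg, cd, ci, cj, di, dj, ef, eg, eh, fg, fh, gh, ij
  2-simplices (11): acj, adi, adj, bef, beg, bfg, cdi, cij, efh, egh, fgh

giving chain groups C_0 ≅ Z^10, C_1 ≅ Z^19, C_2 ≅ Z^11.

The boundary map ∂_1: C_1 → C_0 maps an edge to its endpoints' difference, ∂[p,q] = q − p.
As a 10×19 matrix over Z this has rank 8, with invariant factors (1,1,1,1,1,1,1,1).

The boundary map ∂_2: C_2 → C_1 maps a triangle to the signed sum of its edges. For instance
  ∂beg = eg − bg + be,
  ∂bfg = fg − bg + bf.
This gives a 19×11 integer matrix of rank 10; reducing to Smith normal form yields diagonal entries (1,1,1,1,1,1,1,1,1,1).

Computing H_k = (kernel of ∂_k) / (image of ∂_{k+1}):

  H_0: rank C_0 − rank ∂_1 = 10 − 8 = 2, and the invariant factors of ∂_1 are all 1, so H_0 ≅ Z^2.
  H_1: rank ker ∂_1 − rank ∂_2 = (19 − 8) − 10 = 1, and the invariant factors of ∂_2 are all 1, so H_1 ≅ Z.
  H_2: rank ker ∂_2 − rank ∂_3 = (11 − 10) − 0 = 1, and there is no ∂_3, so H_2 ≅ Z.

As a check, the Euler characteristic is 10 − 19 + 11 = 2, which agrees with 2 − 1 + 1 = 2.
(K is a triangulation of the disjoint union of the Möbius band and the 2-sphere S^2.)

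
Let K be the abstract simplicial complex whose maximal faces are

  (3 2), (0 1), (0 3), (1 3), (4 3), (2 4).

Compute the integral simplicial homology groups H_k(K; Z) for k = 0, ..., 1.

Fix the vertex order 0 < 1 < 2 < 3 < 4 and write every simplex with vertices in increasing order. Then dim K = 1 and the simplices of K are:

  0-simplices (5): [0], [1], [2], [3], [4]
  1-simplices (6): [0,1], [0,3], [1,3], [2,3], [2,4], [3,4]

so the chain groups are C_0 ≅ Z^5, C_1 ≅ Z^6.

The boundary map ∂_1: C_1 → C_0 is given by ∂[p,q] = [q] − [p]. For instance
  ∂[2,4] = [4] − [2].
As a 5×6 matrix over Z this has rank 4, with invariant factors (1,1,1,1).

Now H_k = ker ∂_k / im ∂_{k+1}, so:

  H_0: rank C_0 − rank ∂_1 = 5 − 4 = 1, and the invariant factors of ∂_1 are all 1, so H_0 ≅ Z.
  H_1: rank ker ∂_1 − rank ∂_2 = (6 − 4) − 0 = 2, and there is no ∂_2, so H_1 ≅ Z^2.

(K is a triangulation of a wedge of 2 circles.)

H_0 = Z,  H_1 = Z^2.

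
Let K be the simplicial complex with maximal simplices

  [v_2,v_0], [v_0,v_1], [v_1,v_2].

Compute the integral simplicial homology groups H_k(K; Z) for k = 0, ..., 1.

H_0 ≅ Z,  H_1 ≅ Z.

K has 3 vertices, 3 edges.
rank ∂_0 = 0, rank ∂_1 = 2 ⇒ b_0 = 3 − 0 − 2 = 1; all invariant factors of ∂_1 are 1 so no torsion. So H_0 ≅ Z.
rank ∂_1 = 2, rank ∂_2 = 0 ⇒ b_1 = 3 − 2 − 0 = 1. So H_1 ≅ Z.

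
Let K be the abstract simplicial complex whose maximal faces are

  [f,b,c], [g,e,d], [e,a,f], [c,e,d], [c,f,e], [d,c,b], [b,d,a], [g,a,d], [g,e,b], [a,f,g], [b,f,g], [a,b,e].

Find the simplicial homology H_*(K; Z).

Fix the vertex order a < b < c < d < e < f < g and write every simplex with vertices in increasing order. Then dim K = 2 and the simplices of K are:

  0-simplices (7): a, b, c, d, e, f, g
  1-simplices (18): ab, ad, ae, af, ag, bc, bd, be, bf, bg, cd, ce, cf, de, dg, ef, eg, fg
  2-simplices (12): abd, abe, adg, aef, afg, bcd, bcf, beg, bfg, cde, cef, deg

giving chain groups C_0 ≅ Z^7, C_1 ≅ Z^18, C_2 ≅ Z^12.

∂_1: C_1 → C_0 maps an edge to its endpoints' difference, ∂[p,q] = q − p. For instance
  ∂ad = d − a.
The resulting 7×18 matrix has rank 6, and its Smith normal form has invariant factors (1,1,1,1,1,1).

The boundary map ∂_2: C_2 → C_1 acts by ∂[p,q,r] = [q,r] − [p,r] + [p,q]. For instance
  ∂cde = de − ce + cd,
  ∂beg = eg − bg + be.
As a 18×12 matrix over Z this has rank 12, with invariant factors (1,1,1,1,1,1,1,1,1,1,1,2).

Reading off H_k = ker ∂_k / im ∂_{k+1}:

  H_0: rank C_0 − rank ∂_1 = 7 − 6 = 1, and the invariant factors of ∂_1 are all 1, so H_0 ≅ Z.
  H_1: rank ker ∂_1 − rank ∂_2 = (18 − 6) − 12 = 0, and ∂_2 has invariant factor 2 > 1, so H_1 ≅ Z/2.
  H_2: rank ker ∂_2 − rank ∂_3 = (12 − 12) − 0 = 0, and there is no ∂_3, so H_2 ≅ 0.

H_0 ≅ Z,  H_1 ≅ Z/2,  H_2 = 0.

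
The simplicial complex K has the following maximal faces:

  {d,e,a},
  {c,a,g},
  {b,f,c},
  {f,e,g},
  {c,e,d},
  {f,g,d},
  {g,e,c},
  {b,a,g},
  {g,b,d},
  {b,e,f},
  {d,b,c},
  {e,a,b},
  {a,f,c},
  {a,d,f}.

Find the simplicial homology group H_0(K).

Order the vertices as a < b < c < d < e < f < g. Listing each simplex with vertices in this order, K has dimension 2 with simplices:

  0-simplices (7): a, b, c, d, e, f, g
  1-simplices (21): ab, ac, ad, ae, af, ag, bc, bd, be, bf, bg, cd, ce, cf, cg, de, df, dg, ef, eg, fg
  2-simplices (14): abe, abg, acf, acg, ade, adf, bcd, bcf, bdg, bef, cde, ceg, dfg, efg

giving chain groups C_0 ≅ Z^7, C_1 ≅ Z^21, C_2 ≅ Z^14.

The boundary map ∂_1: C_1 → C_0 maps an edge to its endpoints' difference, ∂[p,q] = q − p. For instance
  ∂bg = g − b.
The resulting 7×21 matrix has rank 6, and its Smith normal form has invariant factors (1,1,1,1,1,1).

The boundary map ∂_2: C_2 → C_1 sends each 2-simplex [p,q,r] to [q,r] − [p,r] + [p,q]. For instance
  ∂acg = cg − ag + ac,
  ∂abe = be − ae + ab.
The 21×14 boundary matrix has rank 13 and Smith normal form diag(1,1,1,1,1,1,1,1,1,1,1,1,1).

From H_k ≅ ker(∂_k) / im(∂_{k+1}) we obtain:

  H_0: rank C_0 − rank ∂_1 = 7 − 6 = 1, and the invariant factors of ∂_1 are all 1, so H_0 = Z.

H_0 ≅ Z.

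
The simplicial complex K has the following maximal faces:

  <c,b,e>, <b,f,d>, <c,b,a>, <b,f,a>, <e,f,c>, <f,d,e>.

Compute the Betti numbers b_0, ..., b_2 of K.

b_0 = 1, b_1 = 1, b_2 = 0.

Order the vertices as a < b < c < d < e < f. Listing each simplex with vertices in this order, K has dimension 2 with simplices:

  0-simplices (6): a, b, c, d, e, f
  1-simplices (12): ab, ac, af, bc, bd, be, bf, ce, cf, de, df, ef
  2-simplices (6): abc, abf, bce, bdf, cef, def

so the chain groups are C_0 ≅ Z^6, C_1 ≅ Z^12, C_2 ≅ Z^6.

The boundary map ∂_1: C_1 → C_0 maps an edge to its endpoints' difference, ∂[p,q] = q − p. For instance
  ∂bc = c − b.
The resulting 6×12 matrix has rank 5, and its Smith normal form has invariant factors (1,1,1,1,1).

The boundary map ∂_2: C_2 → C_1 sends each 2-simplex [p,q,r] to [q,r] − [p,r] + [p,q]. For instance
  ∂abf = bf − af + ab,
  ∂cef = ef − cf + ce.
The resulting 12×6 matrix has rank 6, and its Smith normal form has invariant factors (1,1,1,1,1,1).

Now H_k = ker ∂_k / im ∂_{k+1}, so:

  H_0: rank C_0 − rank ∂_1 = 6 − 5 = 1, and the invariant factors of ∂_1 are all 1, so H_0 = Z.
  H_1: rank ker ∂_1 − rank ∂_2 = (12 − 5) − 6 = 1, and the invariant factors of ∂_2 are all 1, so H_1 = Z.
  H_2: rank ker ∂_2 − rank ∂_3 = (6 − 6) − 0 = 0, and there is no ∂_3, so H_2 = 0.

Hence the Betti numbers are b_0 = 1, b_1 = 1, b_2 = 0.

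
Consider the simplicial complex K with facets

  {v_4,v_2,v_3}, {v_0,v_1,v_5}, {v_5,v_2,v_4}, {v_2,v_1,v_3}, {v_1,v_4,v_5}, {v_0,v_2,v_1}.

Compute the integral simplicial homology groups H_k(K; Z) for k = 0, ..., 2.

H_0 = Z,  H_1 = Z,  H_2 = 0.

Take the total order v_0 < v_1 < v_2 < v_3 < v_4 < v_5 on the vertex set. Then K (dimension 2) consists of the simplices:

  0-simplices (6): [v_0], [v_1], [v_2], [v_3], [v_4], [v_5]
  1-simplices (12): [v_0,v_1], [v_0,v_2], [v_0,v_5], [v_1,v_2], [v_1,v_3], [v_1,v_4], [v_1,v_5], [v_2,v_3], [v_2,v_4], [v_2,v_5], [v_3,v_4], [v_4,v_5]
  2-simplices (6): [v_0,v_1,v_2], [v_0,v_1,v_5], [v_1,v_2,v_3], [v_1,v_4,v_5], [v_2,v_3,v_4], [v_2,v_4,v_5]

so the chain groups are C_0 ≅ Z^6, C_1 ≅ Z^12, C_2 ≅ Z^6.

The boundary map ∂_1: C_1 → C_0 is given by ∂[p,q] = [q] − [p]. For instance
  ∂[v_1,v_2] = [v_2] − [v_1].
The resulting 6×12 matrix has rank 5, and its Smith normal form has invariant factors (1,1,1,1,1).

Boundary ∂_2: C_2 → C_1 acts by ∂[p,q,r] = [q,r] − [p,r] + [p,q]. For instance
  ∂[v_1,v_4,v_5] = [v_4,v_5] − [v_1,v_5] + [v_1,v_4],
  ∂[v_0,v_1,v_2] = [v_1,v_2] − [v_0,v_2] + [v_0,v_1].
The 12×6 boundary matrix has rank 6 and Smith normal form diag(1,1,1,1,1,1).

From H_k ≅ ker(∂_k) / im(∂_{k+1}) we obtain:

  H_0: rank C_0 − rank ∂_1 = 6 − 5 = 1, and the invariant factors of ∂_1 are all 1, so H_0 ≅ Z.
  H_1: rank ker ∂_1 − rank ∂_2 = (12 − 5) − 6 = 1, and the invariant factors of ∂_2 are all 1, so H_1 ≅ Z.
  H_2: rank ker ∂_2 − rank ∂_3 = (6 − 6) − 0 = 0, and there is no ∂_3, so H_2 ≅ 0.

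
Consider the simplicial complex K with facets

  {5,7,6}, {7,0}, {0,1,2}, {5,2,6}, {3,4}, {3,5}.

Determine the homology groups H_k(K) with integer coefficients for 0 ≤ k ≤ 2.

K has 8 vertices, 11 edges, 3 triangles.
rank ∂_0 = 0, rank ∂_1 = 7 ⇒ b_0 = 8 − 0 − 7 = 1; all invariant factors of ∂_1 are 1 so no torsion. So H_0 = Z.
rank ∂_1 = 7, rank ∂_2 = 3 ⇒ b_1 = 11 − 7 − 3 = 1; all invariant factors of ∂_2 are 1 so no torsion. So H_1 = Z.
rank ∂_2 = 3, rank ∂_3 = 0 ⇒ b_2 = 3 − 3 − 0 = 0. So H_2 = 0.

H_0 ≅ Z,  H_1 ≅ Z,  H_2 = 0.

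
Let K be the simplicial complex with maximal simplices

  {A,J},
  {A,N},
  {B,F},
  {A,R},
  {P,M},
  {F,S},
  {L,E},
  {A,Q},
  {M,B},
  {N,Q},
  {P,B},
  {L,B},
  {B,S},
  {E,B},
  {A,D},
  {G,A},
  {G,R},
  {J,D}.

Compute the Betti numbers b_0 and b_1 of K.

Take the total order A < B < D < E < F < G < J < L < M < N < P < Q < R < S on the vertex set. Then K (dimension 1) consists of the simplices:

  0-simplices (14): A, B, D, E, F, G, J, L, M, N, P, Q, R, S
  1-simplices (18): AD, AG, AJ, AN, AQ, AR, BE, BF, BL, BM, BP, BS, DJ, EL, FS, GR, MP, NQ

Hence C_0 ≅ Z^14, C_1 ≅ Z^18.

∂_1: C_1 → C_0 is given by ∂[p,q] = [q] − [p]. For instance
  ∂FS = S − F.
The resulting 14×18 matrix has rank 12, and its Smith normal form has invariant factors (1,1,1,1,1,1,1,1,1,1,1,1).

Now H_k = ker ∂_k / im ∂_{k+1}, so:

  H_0: rank C_0 − rank ∂_1 = 14 − 12 = 2, and the invariant factors of ∂_1 are all 1, so H_0 ≅ Z^2.
  H_1: rank ker ∂_1 − rank ∂_2 = (18 − 12) − 0 = 6, and there is no ∂_2, so H_1 ≅ Z^6.

(K is a triangulation of the disjoint union of a wedge of 3 circles and a wedge of 3 circles.)

Hence the Betti numbers are b_0 = 2, b_1 = 6.

b_0 = 2, b_1 = 6.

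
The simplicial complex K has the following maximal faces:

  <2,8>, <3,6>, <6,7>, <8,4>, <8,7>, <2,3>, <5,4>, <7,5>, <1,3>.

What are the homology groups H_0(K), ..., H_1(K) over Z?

Fix the vertex order 1 < 2 < 3 < 4 < 5 < 6 < 7 < 8 and write every simplex with vertices in increasing order. Then dim K = 1 and the simplices of K are:

  0-simplices (8): [1], [2], [3], [4], [5], [6], [7], [8]
  1-simplices (9): [1,3], [2,3], [2,8], [3,6], [4,5], [4,8], [5,7], [6,7], [7,8]

so the chain groups are C_0 ≅ Z^8, C_1 ≅ Z^9.

Boundary ∂_1: C_1 → C_0 is given by ∂[p,q] = [q] − [p].
The resulting 8×9 matrix has rank 7, and its Smith normal form has invariant factors (1,1,1,1,1,1,1).

From H_k ≅ ker(∂_k) / im(∂_{k+1}) we obtain:

  H_0: rank C_0 − rank ∂_1 = 8 − 7 = 1, and the invariant factors of ∂_1 are all 1, so H_0 = Z.
  H_1: rank ker ∂_1 − rank ∂_2 = (9 − 7) − 0 = 2, and there is no ∂_2, so H_1 = Z^2.

H_0 = Z,  H_1 = Z^2.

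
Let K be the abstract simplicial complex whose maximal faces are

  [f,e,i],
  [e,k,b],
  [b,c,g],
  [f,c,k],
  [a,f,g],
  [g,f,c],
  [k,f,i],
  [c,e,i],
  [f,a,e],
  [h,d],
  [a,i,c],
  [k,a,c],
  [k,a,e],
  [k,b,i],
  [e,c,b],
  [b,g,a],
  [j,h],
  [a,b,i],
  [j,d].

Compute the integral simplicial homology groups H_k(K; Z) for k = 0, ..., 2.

Take the total order a < b < c < d < e < f < g < h < i < j < k on the vertex set. Then K (dimension 2) consists of the simplices:

  0-simplices (11): a, b, c, d, e, f, g, h, i, j, k
  1-simplices (27): ab, ac, ae, af, ag, ai, ak, bc, be, bg, bi, bk, ce, cf, cg, ci, ck, dh, dj, ef, ei, ek, fg, fi, fk, hj, ik
  2-simplices (16): abg, abi, aci, ack, aef, aek, afg, bce, bcg, bek, bik, cei, cfg, cfk, efi, fik

giving chain groups C_0 ≅ Z^11, C_1 ≅ Z^27, C_2 ≅ Z^16.

Boundary ∂_1: C_1 → C_0 sends each edge [p,q] (with p < q) to q − p. For instance
  ∂ik = k − i.
As a 11×27 matrix over Z this has rank 9, with invariant factors (1,1,1,1,1,1,1,1,1).

The boundary map ∂_2: C_2 → C_1 sends each 2-simplex [p,q,r] to [q,r] − [p,r] + [p,q]. For instance
  ∂bce = ce − be + bc,
  ∂ack = ck − ak + ac.
The resulting 27×16 matrix has rank 15, and its Smith normal form has invariant factors (1,1,1,1,1,1,1,1,1,1,1,1,1,1,1).

Now H_k = ker ∂_k / im ∂_{k+1}, so:

  H_0: rank C_0 − rank ∂_1 = 11 − 9 = 2, and the invariant factors of ∂_1 are all 1, so H_0 ≅ Z^2.
  H_1: rank ker ∂_1 − rank ∂_2 = (27 − 9) − 15 = 3, and the invariant factors of ∂_2 are all 1, so H_1 ≅ Z^3.
  H_2: rank ker ∂_2 − rank ∂_3 = (16 − 15) − 0 = 1, and there is no ∂_3, so H_2 ≅ Z.

H_0 ≅ Z^2,  H_1 ≅ Z^3,  H_2 ≅ Z.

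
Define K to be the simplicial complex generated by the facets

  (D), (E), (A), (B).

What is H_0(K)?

Fix the vertex order A < B < D < E and write every simplex with vertices in increasing order. Then dim K = 0 and the simplices of K are:

  0-simplices (4): A, B, D, E

Hence C_0 ≅ Z^4.

From H_k ≅ ker(∂_k) / im(∂_{k+1}) we obtain:

  H_0: rank C_0 − rank ∂_1 = 4 − 0 = 4, and there is no ∂_1, so H_0 = Z^4.

(K is a triangulation of a set of 4 points.)

H_0 ≅ Z^4.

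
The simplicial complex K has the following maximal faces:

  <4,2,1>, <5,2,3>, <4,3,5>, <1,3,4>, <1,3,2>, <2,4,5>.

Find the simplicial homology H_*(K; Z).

H_0 = Z,  H_1 = 0,  H_2 = Z.

Take the total order 1 < 2 < 3 < 4 < 5 on the vertex set. Then K (dimension 2) consists of the simplices:

  0-simplices (5): [1], [2], [3], [4], [5]
  1-simplices (9): [1,2], [1,3], [1,4], [2,3], [2,4], [2,5], [3,4], [3,5], [4,5]
  2-simplices (6): [1,2,3], [1,2,4], [1,3,4], [2,3,5], [2,4,5], [3,4,5]

so the chain groups are C_0 ≅ Z^5, C_1 ≅ Z^9, C_2 ≅ Z^6.

The boundary map ∂_1: C_1 → C_0 is given by ∂[p,q] = [q] − [p]. For instance
  ∂[4,5] = [5] − [4].
The 5×9 boundary matrix has rank 4 and Smith normal form diag(1,1,1,1).

The boundary map ∂_2: C_2 → C_1 maps a triangle to the signed sum of its edges. For instance
  ∂[1,3,4] = [3,4] − [1,4] + [1,3],
  ∂[1,2,4] = [2,4] − [1,4] + [1,2].
As a 9×6 matrix over Z this has rank 5, with invariant factors (1,1,1,1,1).

From H_k ≅ ker(∂_k) / im(∂_{k+1}) we obtain:

  H_0: rank C_0 − rank ∂_1 = 5 − 4 = 1, and the invariant factors of ∂_1 are all 1, so H_0 = Z.
  H_1: rank ker ∂_1 − rank ∂_2 = (9 − 4) − 5 = 0, and the invariant factors of ∂_2 are all 1, so H_1 = 0.
  H_2: rank ker ∂_2 − rank ∂_3 = (6 − 5) − 0 = 1, and there is no ∂_3, so H_2 = Z.

As a check, the Euler characteristic is 5 − 9 + 6 = 2, which agrees with 1 − 0 + 1 = 2.
(K is a triangulation of the 2-sphere S^2.)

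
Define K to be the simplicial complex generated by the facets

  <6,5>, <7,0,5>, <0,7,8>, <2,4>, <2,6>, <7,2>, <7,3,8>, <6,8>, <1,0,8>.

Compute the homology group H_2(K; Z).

H_2 ≅ 0.

We work with the vertex ordering 0 < 1 < 2 < 3 < 4 < 5 < 6 < 7 < 8. The simplices of K, each written with vertices in increasing order, are:

  0-simplices (9): [0], [1], [2], [3], [4], [5], [6], [7], [8]
  1-simplices (14): [0,1], [0,5], [0,7], [0,8], [1,8], [2,4], [2,6], [2,7], [3,7], [3,8], [5,6], [5,7], [6,8], [7,8]
  2-simplices (4): [0,1,8], [0,5,7], [0,7,8], [3,7,8]

giving chain groups C_0 ≅ Z^9, C_1 ≅ Z^14, C_2 ≅ Z^4.

Boundary ∂_1: C_1 → C_0 maps an edge to its endpoints' difference, ∂[p,q] = q − p.
The 9×14 boundary matrix has rank 8 and Smith normal form diag(1,1,1,1,1,1,1,1).

∂_2: C_2 → C_1 maps a triangle to the signed sum of its edges. For instance
  ∂[0,7,8] = [7,8] − [0,8] + [0,7],
  ∂[0,5,7] = [5,7] − [0,7] + [0,5].
The 14×4 boundary matrix has rank 4 and Smith normal form diag(1,1,1,1).

Reading off H_k = ker ∂_k / im ∂_{k+1}:

  H_2: rank ker ∂_2 − rank ∂_3 = (4 − 4) − 0 = 0, and there is no ∂_3, so H_2 = 0.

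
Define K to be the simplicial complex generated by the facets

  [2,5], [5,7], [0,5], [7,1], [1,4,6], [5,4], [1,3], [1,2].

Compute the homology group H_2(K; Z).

Fix the vertex order 0 < 1 < 2 < 3 < 4 < 5 < 6 < 7 and write every simplex with vertices in increasing order. Then dim K = 2 and the simplices of K are:

  0-simplices (8): [0], [1], [2], [3], [4], [5], [6], [7]
  1-simplices (10): [0,5], [1,2], [1,3], [1,4], [1,6], [1,7], [2,5], [4,5], [4,6], [5,7]
  2-simplices (1): [1,4,6]

so the chain groups are C_0 ≅ Z^8, C_1 ≅ Z^10, C_2 ≅ Z^1.

∂_1: C_1 → C_0 sends each edge [p,q] (with p < q) to q − p.
The resulting 8×10 matrix has rank 7, and its Smith normal form has invariant factors (1,1,1,1,1,1,1).

Boundary ∂_2: C_2 → C_1 sends each 2-simplex [p,q,r] to [q,r] − [p,r] + [p,q]. For instance
  ∂[1,4,6] = [4,6] − [1,6] + [1,4].
This gives a 10×1 integer matrix of rank 1; reducing to Smith normal form yields diagonal entries (1).

From H_k ≅ ker(∂_k) / im(∂_{k+1}) we obtain:

  H_2: rank ker ∂_2 − rank ∂_3 = (1 − 1) − 0 = 0, and there is no ∂_3, so H_2 = 0.

H_2 = 0.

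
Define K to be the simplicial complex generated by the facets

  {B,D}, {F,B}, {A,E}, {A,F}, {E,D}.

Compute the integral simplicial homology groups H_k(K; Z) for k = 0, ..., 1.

Take the total order A < B < D < E < F on the vertex set. Then K (dimension 1) consists of the simplices:

  0-simplices (5): A, B, D, E, F
  1-simplices (5): AE, AF, BD, BF, DE

Hence C_0 ≅ Z^5, C_1 ≅ Z^5.

Boundary ∂_1: C_1 → C_0 sends each edge [p,q] (with p < q) to q − p.
As a 5×5 matrix over Z this has rank 4, with invariant factors (1,1,1,1).

Now H_k = ker ∂_k / im ∂_{k+1}, so:

  H_0: rank C_0 − rank ∂_1 = 5 − 4 = 1, and the invariant factors of ∂_1 are all 1, so H_0 ≅ Z.
  H_1: rank ker ∂_1 − rank ∂_2 = (5 − 4) − 0 = 1, and there is no ∂_2, so H_1 ≅ Z.

(K is a triangulation of the circle S^1.)

H_0 ≅ Z,  H_1 ≅ Z.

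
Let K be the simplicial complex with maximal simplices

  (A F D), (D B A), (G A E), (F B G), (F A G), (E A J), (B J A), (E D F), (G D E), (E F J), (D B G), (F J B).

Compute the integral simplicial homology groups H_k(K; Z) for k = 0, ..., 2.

We work with the vertex ordering A < B < D < E < F < G < J. The simplices of K, each written with vertices in increasing order, are:

  0-simplices (7): A, B, D, E, F, G, J
  1-simplices (18): AB, AD, AE, AF, AG, AJ, BD, BF, BG, BJ, DE, DF, DG, EF, EG, EJ, FG, FJ
  2-simplices (12): ABD, ABJ, ADF, AEG, AEJ, AFG, BDG, BFG, BFJ, DEF, DEG, EFJ

giving chain groups C_0 ≅ Z^7, C_1 ≅ Z^18, C_2 ≅ Z^12.

Boundary ∂_1: C_1 → C_0 sends each edge [p,q] (with p < q) to q − p. For instance
  ∂FJ = J − F.
This gives a 7×18 integer matrix of rank 6; reducing to Smith normal form yields diagonal entries (1,1,1,1,1,1).

Boundary ∂_2: C_2 → C_1 acts by ∂[p,q,r] = [q,r] − [p,r] + [p,q]. For instance
  ∂ADF = DF − AF + AD,
  ∂BDG = DG − BG + BD.
As a 18×12 matrix over Z this has rank 12, with invariant factors (1,1,1,1,1,1,1,1,1,1,1,2).

Reading off H_k = ker ∂_k / im ∂_{k+1}:

  H_0: rank C_0 − rank ∂_1 = 7 − 6 = 1, and the invariant factors of ∂_1 are all 1, so H_0 = Z.
  H_1: rank ker ∂_1 − rank ∂_2 = (18 − 6) − 12 = 0, and ∂_2 has invariant factor 2 > 1, so H_1 = Z/2.
  H_2: rank ker ∂_2 − rank ∂_3 = (12 − 12) − 0 = 0, and there is no ∂_3, so H_2 = 0.

H_0 ≅ Z,  H_1 ≅ Z/2,  H_2 = 0.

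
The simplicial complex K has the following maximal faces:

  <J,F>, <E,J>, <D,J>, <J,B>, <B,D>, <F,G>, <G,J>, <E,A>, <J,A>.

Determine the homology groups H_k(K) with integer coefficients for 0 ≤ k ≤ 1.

Take the total order A < B < D < E < F < G < J on the vertex set. Then K (dimension 1) consists of the simplices:

  0-simplices (7): A, B, D, E, F, G, J
  1-simplices (9): AE, AJ, BD, BJ, DJ, EJ, FG, FJ, GJ

so the chain groups are C_0 ≅ Z^7, C_1 ≅ Z^9.

The boundary map ∂_1: C_1 → C_0 sends each edge [p,q] (with p < q) to q − p.
The resulting 7×9 matrix has rank 6, and its Smith normal form has invariant factors (1,1,1,1,1,1).

Computing H_k = (kernel of ∂_k) / (image of ∂_{k+1}):

  H_0: rank C_0 − rank ∂_1 = 7 − 6 = 1, and the invariant factors of ∂_1 are all 1, so H_0 ≅ Z.
  H_1: rank ker ∂_1 − rank ∂_2 = (9 − 6) − 0 = 3, and there is no ∂_2, so H_1 ≅ Z^3.

H_0 = Z,  H_1 = Z^3.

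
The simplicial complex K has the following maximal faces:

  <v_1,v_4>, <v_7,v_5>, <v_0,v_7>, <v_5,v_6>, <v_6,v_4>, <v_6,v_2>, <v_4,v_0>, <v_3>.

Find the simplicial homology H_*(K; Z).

H_0 ≅ Z^2,  H_1 ≅ Z.

K has 8 vertices, 7 edges.
rank ∂_0 = 0, rank ∂_1 = 6 ⇒ b_0 = 8 − 0 − 6 = 2; all invariant factors of ∂_1 are 1 so no torsion. So H_0 ≅ Z^2.
rank ∂_1 = 6, rank ∂_2 = 0 ⇒ b_1 = 7 − 6 − 0 = 1. So H_1 ≅ Z.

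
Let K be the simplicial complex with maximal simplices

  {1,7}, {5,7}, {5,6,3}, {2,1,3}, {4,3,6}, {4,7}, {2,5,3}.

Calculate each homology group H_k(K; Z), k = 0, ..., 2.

Take the total order 1 < 2 < 3 < 4 < 5 < 6 < 7 on the vertex set. Then K (dimension 2) consists of the simplices:

  0-simplices (7): [1], [2], [3], [4], [5], [6], [7]
  1-simplices (12): [1,2], [1,3], [1,7], [2,3], [2,5], [3,4], [3,5], [3,6], [4,6], [4,7], [5,6], [5,7]
  2-simplices (4): [1,2,3], [2,3,5], [3,4,6], [3,5,6]

Hence C_0 ≅ Z^7, C_1 ≅ Z^12, C_2 ≅ Z^4.

∂_1: C_1 → C_0 is given by ∂[p,q] = [q] − [p].
As a 7×12 matrix over Z this has rank 6, with invariant factors (1,1,1,1,1,1).

The boundary map ∂_2: C_2 → C_1 sends each 2-simplex [p,q,r] to [q,r] − [p,r] + [p,q]. For instance
  ∂[3,5,6] = [5,6] − [3,6] + [3,5],
  ∂[1,2,3] = [2,3] − [1,3] + [1,2].
The resulting 12×4 matrix has rank 4, and its Smith normal form has invariant factors (1,1,1,1).

Now H_k = ker ∂_k / im ∂_{k+1}, so:

  H_0: rank C_0 − rank ∂_1 = 7 − 6 = 1, and the invariant factors of ∂_1 are all 1, so H_0 = Z.
  H_1: rank ker ∂_1 − rank ∂_2 = (12 − 6) − 4 = 2, and the invariant factors of ∂_2 are all 1, so H_1 = Z^2.
  H_2: rank ker ∂_2 − rank ∂_3 = (4 − 4) − 0 = 0, and there is no ∂_3, so H_2 = 0.

H_0 ≅ Z,  H_1 ≅ Z^2,  H_2 = 0.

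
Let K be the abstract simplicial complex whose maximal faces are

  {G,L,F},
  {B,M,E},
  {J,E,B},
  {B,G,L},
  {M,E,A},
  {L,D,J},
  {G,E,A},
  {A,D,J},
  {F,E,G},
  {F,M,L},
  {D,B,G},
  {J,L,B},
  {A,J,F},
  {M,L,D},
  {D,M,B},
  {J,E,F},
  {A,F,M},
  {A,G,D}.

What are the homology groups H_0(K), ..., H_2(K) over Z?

H_0 ≅ Z,  H_1 ≅ Z ⊕ Z/2,  H_2 = 0.

K has 9 vertices, 27 edges, 18 triangles.
rank ∂_0 = 0, rank ∂_1 = 8 ⇒ b_0 = 9 − 0 − 8 = 1; all invariant factors of ∂_1 are 1 so no torsion. So H_0 = Z.
rank ∂_1 = 8, rank ∂_2 = 18 ⇒ b_1 = 27 − 8 − 18 = 1; ∂_2 has invariant factor(s) [2] giving torsion. So H_1 = Z ⊕ Z/2.
rank ∂_2 = 18, rank ∂_3 = 0 ⇒ b_2 = 18 − 18 − 0 = 0. So H_2 = 0.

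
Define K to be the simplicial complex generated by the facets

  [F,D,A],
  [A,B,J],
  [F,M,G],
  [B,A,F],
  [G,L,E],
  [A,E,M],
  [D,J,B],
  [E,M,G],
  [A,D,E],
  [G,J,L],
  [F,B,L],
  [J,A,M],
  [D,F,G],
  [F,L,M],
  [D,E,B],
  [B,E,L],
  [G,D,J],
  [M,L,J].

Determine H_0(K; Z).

Fix the vertex order A < B < D < E < F < G < J < L < M and write every simplex with vertices in increasing order. Then dim K = 2 and the simplices of K are:

  0-simplices (9): A, B, D, E, F, G, J, L, M
  1-simplices (27): AB, AD, AE, AF, AJ, AM, BD, BE, BF, BJ, BL, DE, DF, DG, DJ, EG, EL, EM, FG, FL, FM, GJ, GL, GM, JL, JM, LM
  2-simplices (18): ABF, ABJ, ADE, ADF, AEM, AJM, BDE, BDJ, BEL, BFL, DFG, DGJ, EGL, EGM, FGM, FLM, GJL, JLM

so the chain groups are C_0 ≅ Z^9, C_1 ≅ Z^27, C_2 ≅ Z^18.

The boundary map ∂_1: C_1 → C_0 maps an edge to its endpoints' difference, ∂[p,q] = q − p.
The 9×27 boundary matrix has rank 8 and Smith normal form diag(1,1,1,1,1,1,1,1).

The boundary map ∂_2: C_2 → C_1 maps a triangle to the signed sum of its edges. For instance
  ∂FLM = LM − FM + FL,
  ∂BFL = FL − BL + BF.
This gives a 27×18 integer matrix of rank 18; reducing to Smith normal form yields diagonal entries (1,1,1,1,1,1,1,1,1,1,1,1,1,1,1,1,1,2).

Now H_k = ker ∂_k / im ∂_{k+1}, so:

  H_0: rank C_0 − rank ∂_1 = 9 − 8 = 1, and the invariant factors of ∂_1 are all 1, so H_0 ≅ Z.

H_0 = Z.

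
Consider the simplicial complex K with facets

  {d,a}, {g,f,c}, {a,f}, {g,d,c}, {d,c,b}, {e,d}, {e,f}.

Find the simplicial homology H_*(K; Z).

H_0 = Z,  H_1 = Z^2,  H_2 = 0.

Take the total order a < b < c < d < e < f < g on the vertex set. Then K (dimension 2) consists of the simplices:

  0-simplices (7): a, b, c, d, e, f, g
  1-simplices (11): ad, af, bc, bd, cd, cf, cg, de, dg, ef, fg
  2-simplices (3): bcd, cdg, cfg

Hence C_0 ≅ Z^7, C_1 ≅ Z^11, C_2 ≅ Z^3.

The boundary map ∂_1: C_1 → C_0 maps an edge to its endpoints' difference, ∂[p,q] = q − p. For instance
  ∂cd = d − c.
This gives a 7×11 integer matrix of rank 6; reducing to Smith normal form yields diagonal entries (1,1,1,1,1,1).

Boundary ∂_2: C_2 → C_1 maps a triangle to the signed sum of its edges. For instance
  ∂bcd = cd − bd + bc,
  ∂cdg = dg − cg + cd.
The 11×3 boundary matrix has rank 3 and Smith normal form diag(1,1,1).

Now H_k = ker ∂_k / im ∂_{k+1}, so:

  H_0: rank C_0 − rank ∂_1 = 7 − 6 = 1, and the invariant factors of ∂_1 are all 1, so H_0 ≅ Z.
  H_1: rank ker ∂_1 − rank ∂_2 = (11 − 6) − 3 = 2, and the invariant factors of ∂_2 are all 1, so H_1 ≅ Z^2.
  H_2: rank ker ∂_2 − rank ∂_3 = (3 − 3) − 0 = 0, and there is no ∂_3, so H_2 ≅ 0.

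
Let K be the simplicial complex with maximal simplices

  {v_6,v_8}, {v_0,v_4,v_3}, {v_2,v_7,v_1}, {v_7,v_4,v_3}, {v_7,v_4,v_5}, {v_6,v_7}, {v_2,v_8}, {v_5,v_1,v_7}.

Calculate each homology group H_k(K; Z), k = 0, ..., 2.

We work with the vertex ordering v_0 < v_1 < v_2 < v_3 < v_4 < v_5 < v_6 < v_7 < v_8. The simplices of K, each written with vertices in increasing order, are:

  0-simplices (9): [v_0], [v_1], [v_2], [v_3], [v_4], [v_5], [v_6], [v_7], [v_8]
  1-simplices (14): [v_0,v_3], [v_0,v_4], [v_1,v_2], [v_1,v_5], [v_1,v_7], [v_2,v_7], [v_2,v_8], [v_3,v_4], [v_3,v_7], [v_4,v_5], [v_4,v_7], [v_5,v_7], [v_6,v_7], [v_6,v_8]
  2-simplices (5): [v_0,v_3,v_4], [v_1,v_2,v_7], [v_1,v_5,v_7], [v_3,v_4,v_7], [v_4,v_5,v_7]

so the chain groups are C_0 ≅ Z^9, C_1 ≅ Z^14, C_2 ≅ Z^5.

Boundary ∂_1: C_1 → C_0 is given by ∂[p,q] = [q] − [p]. For instance
  ∂[v_4,v_7] = [v_7] − [v_4].
The resulting 9×14 matrix has rank 8, and its Smith normal form has invariant factors (1,1,1,1,1,1,1,1).

Boundary ∂_2: C_2 → C_1 sends each 2-simplex [p,q,r] to [q,r] − [p,r] + [p,q]. For instance
  ∂[v_3,v_4,v_7] = [v_4,v_7] − [v_3,v_7] + [v_3,v_4],
  ∂[v_0,v_3,v_4] = [v_3,v_4] − [v_0,v_4] + [v_0,v_3].
This gives a 14×5 integer matrix of rank 5; reducing to Smith normal form yields diagonal entries (1,1,1,1,1).

Computing H_k = (kernel of ∂_k) / (image of ∂_{k+1}):

  H_0: rank C_0 − rank ∂_1 = 9 − 8 = 1, and the invariant factors of ∂_1 are all 1, so H_0 = Z.
  H_1: rank ker ∂_1 − rank ∂_2 = (14 − 8) − 5 = 1, and the invariant factors of ∂_2 are all 1, so H_1 = Z.
  H_2: rank ker ∂_2 − rank ∂_3 = (5 − 5) − 0 = 0, and there is no ∂_3, so H_2 = 0.

H_0 ≅ Z,  H_1 ≅ Z,  H_2 = 0.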